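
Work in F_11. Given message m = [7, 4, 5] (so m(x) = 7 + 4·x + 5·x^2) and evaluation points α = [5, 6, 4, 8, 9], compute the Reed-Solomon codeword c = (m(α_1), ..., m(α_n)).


c = [9, 2, 4, 7, 8]

Message polynomial: m(x) = 7 + 4·x + 5·x^2 (mod 11).
For each evaluation point α_i, compute m(α_i) mod 11:
  α_1 = 5: Horner steps 5 → 7 → 9, so m(5) = 9.
  α_2 = 6: Horner steps 5 → 1 → 2, so m(6) = 2.
  α_3 = 4: Horner steps 5 → 2 → 4, so m(4) = 4.
  α_4 = 8: Horner steps 5 → 0 → 7, so m(8) = 7.
  α_5 = 9: Horner steps 5 → 5 → 8, so m(9) = 8.
Codeword c = [9, 2, 4, 7, 8] ∈ F_11^5.


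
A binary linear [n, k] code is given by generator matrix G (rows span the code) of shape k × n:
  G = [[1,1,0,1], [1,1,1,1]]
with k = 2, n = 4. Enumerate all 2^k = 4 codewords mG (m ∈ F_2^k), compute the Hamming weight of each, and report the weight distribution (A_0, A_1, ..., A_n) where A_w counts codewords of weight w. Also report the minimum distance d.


Weight distribution: A_0 = 1, A_1 = 1, A_3 = 1, A_4 = 1. Minimum distance d = 1.

Enumerate all 2^2 = 4 messages m ∈ F_2^2.
For each, compute codeword c = mG in F_2^4, then tally its weight.
  m = 00 → c = 0000, weight = 0.
  m = 10 → c = 1101, weight = 3.
  m = 01 → c = 1111, weight = 4.
  m = 11 → c = 0010, weight = 1.
Tally weights:
  weight 0: 1 codewords.
  weight 1: 1 codewords.
  weight 3: 1 codewords.
  weight 4: 1 codewords.
Minimum distance d = smallest w > 0 with A_w > 0 = 1.
Sanity: Σ A_w = 4 = 2^2 = 4 ✓.


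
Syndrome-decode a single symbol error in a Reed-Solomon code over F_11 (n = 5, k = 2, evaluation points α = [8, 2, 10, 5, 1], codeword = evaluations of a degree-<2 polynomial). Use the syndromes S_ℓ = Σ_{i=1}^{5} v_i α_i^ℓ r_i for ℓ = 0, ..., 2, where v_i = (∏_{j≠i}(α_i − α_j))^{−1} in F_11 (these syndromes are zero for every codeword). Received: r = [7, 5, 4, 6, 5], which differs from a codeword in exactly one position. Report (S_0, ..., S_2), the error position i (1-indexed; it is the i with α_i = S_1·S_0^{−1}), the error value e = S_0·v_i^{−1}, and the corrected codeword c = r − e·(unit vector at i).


S = (7, 7, 7), error at position 5, error magnitude e = 4, c = [7, 5, 4, 6, 1].

Step 1: column multipliers v_i = (∏_{j≠i}(α_i − α_j))^{−1} mod 11.
  i = 1 (α = 8): (8−2)(8−10)(8−5)(8−1) = 6·(−2)·3·7 = −252 ≡ 1, so v_1 = 1^{−1} = 1 (mod 11).
  i = 2 (α = 2): (2−8)(2−10)(2−5)(2−1) = (−6)·(−8)·(−3)·1 = −144 ≡ 10, so v_2 = 10^{−1} = 10 (mod 11).
  i = 3 (α = 10): (10−8)(10−2)(10−5)(10−1) = 2·8·5·9 = 720 ≡ 5, so v_3 = 5^{−1} = 9 (mod 11).
  i = 4 (α = 5): (5−8)(5−2)(5−10)(5−1) = (−3)·3·(−5)·4 = 180 ≡ 4, so v_4 = 4^{−1} = 3 (mod 11).
  i = 5 (α = 1): (1−8)(1−2)(1−10)(1−5) = (−7)·(−1)·(−9)·(−4) = 252 ≡ 10, so v_5 = 10^{−1} = 10 (mod 11).
  v = [1, 10, 9, 3, 10].
Step 2: syndromes of r = [7, 5, 4, 6, 5] (all sums mod 11).
  S_0 = Σ v_i r_i = 1·7 + 10·5 + 9·4 + 3·6 + 10·5 = 161 ≡ 7.
  S_1 = Σ v_i α_i r_i = 1·8·7 + 10·2·5 + 9·10·4 + 3·5·6 + 10·1·5 = 656 ≡ 7.
  α_i^2 mod 11 = [9, 4, 1, 3, 1].
  S_2 = Σ v_i α_i^2 r_i = 1·9·7 + 10·4·5 + 9·1·4 + 3·3·6 + 10·1·5 = 403 ≡ 7.
  S = (7, 7, 7) ≠ 0, so r is not a codeword (an error is present).
Step 3: locate the error. For a single error e at position i, S_ℓ = v_i·e·α_i^ℓ, so α_err = S_1/S_0.
  S_0^{−1} = 7^{−1} = 8 (mod 11), so α_err = 7·8 = 56 ≡ 1 = α_5. Error position i = 5.
  Consistency check: S_2/S_1 = 7·8 = 56 ≡ 1 = α_err ✓ (single-error assumption holds).
Step 4: error magnitude e = S_0/v_5 = S_0·∏_{j≠5}(α_5 − α_j) = 7·10 = 70 ≡ 4 (mod 11).
Step 5: correct position 5: c_5 = r_5 − e = 5 − 4 ≡ 1 (mod 11). Hence c = [7, 5, 4, 6, 1].
  Check: interpolating c through the α_i gives m(x) = 8 + 4·x (degree < 2) with m(α_i) = c_i for every i, so c is indeed a codeword.


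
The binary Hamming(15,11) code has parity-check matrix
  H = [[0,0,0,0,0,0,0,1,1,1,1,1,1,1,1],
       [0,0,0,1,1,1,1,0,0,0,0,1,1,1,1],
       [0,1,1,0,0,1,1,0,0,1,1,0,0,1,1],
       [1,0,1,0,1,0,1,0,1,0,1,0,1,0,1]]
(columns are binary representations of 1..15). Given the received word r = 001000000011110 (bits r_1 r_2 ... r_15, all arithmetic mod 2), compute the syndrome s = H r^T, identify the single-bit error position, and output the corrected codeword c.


s = (0, 1, 1, 1)^T, error position = 7, corrected codeword c = 001000100011110

Compute s = H r^T mod 2 one row at a time:
  s_1 = 0 + 0 + 0 + 1 + 1 + 1 + 1 + 0 = 4 ≡ 0 (mod 2).
  s_2 = 0 + 0 + 0 + 0 + 1 + 1 + 1 + 0 = 3 ≡ 1 (mod 2).
  s_3 = 0 + 1 + 0 + 0 + 0 + 1 + 1 + 0 = 3 ≡ 1 (mod 2).
  s_4 = 0 + 1 + 0 + 0 + 0 + 1 + 1 + 0 = 3 ≡ 1 (mod 2).
s = (0, 1, 1, 1)^T — this equals column 7 of H (binary 0111), so error is at position 7.
Correct: flip bit 7 of r = 001000000011110 to get c = 001000100011110.


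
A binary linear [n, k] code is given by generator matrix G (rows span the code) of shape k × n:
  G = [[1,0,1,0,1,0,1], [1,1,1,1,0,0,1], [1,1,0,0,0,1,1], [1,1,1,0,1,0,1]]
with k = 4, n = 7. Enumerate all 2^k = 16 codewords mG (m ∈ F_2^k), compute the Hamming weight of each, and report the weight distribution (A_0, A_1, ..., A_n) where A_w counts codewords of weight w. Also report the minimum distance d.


Weight distribution: A_0 = 1, A_1 = 1, A_2 = 1, A_3 = 4, A_4 = 5, A_5 = 3, A_6 = 1. Minimum distance d = 1.

Enumerate all 2^4 = 16 messages m ∈ F_2^4.
For each, compute codeword c = mG in F_2^7, then tally its weight.
  m = 0000 → c = 0000000, weight = 0.
  m = 1000 → c = 1010101, weight = 4.
  m = 0100 → c = 1111001, weight = 5.
  m = 1100 → c = 0101100, weight = 3.
  m = 0010 → c = 1100011, weight = 4.
  m = 1010 → c = 0110110, weight = 4.
  m = 0110 → c = 0011010, weight = 3.
  m = 1110 → c = 1001111, weight = 5.
  m = 0001 → c = 1110101, weight = 5.
  m = 1001 → c = 0100000, weight = 1.
  m = 0101 → c = 0001100, weight = 2.
  m = 1101 → c = 1011001, weight = 4.
  m = 0011 → c = 0010110, weight = 3.
  m = 1011 → c = 1000011, weight = 3.
  m = 0111 → c = 1101111, weight = 6.
  m = 1111 → c = 0111010, weight = 4.
Tally weights:
  weight 0: 1 codewords.
  weight 1: 1 codewords.
  weight 2: 1 codewords.
  weight 3: 4 codewords.
  weight 4: 5 codewords.
  weight 5: 3 codewords.
  weight 6: 1 codewords.
Minimum distance d = smallest w > 0 with A_w > 0 = 1.
Sanity: Σ A_w = 16 = 2^4 = 16 ✓.


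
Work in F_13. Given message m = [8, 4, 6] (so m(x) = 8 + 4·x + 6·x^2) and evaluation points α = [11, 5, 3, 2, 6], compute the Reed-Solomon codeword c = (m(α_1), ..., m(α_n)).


c = [11, 9, 9, 1, 1]

Message polynomial: m(x) = 8 + 4·x + 6·x^2 (mod 13).
For each evaluation point α_i, compute m(α_i) mod 13:
  α_1 = 11: Horner steps 6 → 5 → 11, so m(11) = 11.
  α_2 = 5: Horner steps 6 → 8 → 9, so m(5) = 9.
  α_3 = 3: Horner steps 6 → 9 → 9, so m(3) = 9.
  α_4 = 2: Horner steps 6 → 3 → 1, so m(2) = 1.
  α_5 = 6: Horner steps 6 → 1 → 1, so m(6) = 1.
Codeword c = [11, 9, 9, 1, 1] ∈ F_13^5.


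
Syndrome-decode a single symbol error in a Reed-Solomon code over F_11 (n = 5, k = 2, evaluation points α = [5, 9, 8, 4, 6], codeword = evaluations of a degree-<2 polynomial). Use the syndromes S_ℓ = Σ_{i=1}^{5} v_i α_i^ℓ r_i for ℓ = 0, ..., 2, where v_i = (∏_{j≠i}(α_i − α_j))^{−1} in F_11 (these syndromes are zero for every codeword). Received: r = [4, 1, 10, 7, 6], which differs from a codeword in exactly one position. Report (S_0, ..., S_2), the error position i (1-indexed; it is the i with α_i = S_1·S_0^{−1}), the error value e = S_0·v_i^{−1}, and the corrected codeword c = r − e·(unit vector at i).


S = (7, 6, 2), error at position 4, error magnitude e = 5, c = [4, 1, 10, 2, 6].

Step 1: column multipliers v_i = (∏_{j≠i}(α_i − α_j))^{−1} mod 11.
  i = 1 (α = 5): (5−9)(5−8)(5−4)(5−6) = (−4)·(−3)·1·(−1) = −12 ≡ 10, so v_1 = 10^{−1} = 10 (mod 11).
  i = 2 (α = 9): (9−5)(9−8)(9−4)(9−6) = 4·1·5·3 = 60 ≡ 5, so v_2 = 5^{−1} = 9 (mod 11).
  i = 3 (α = 8): (8−5)(8−9)(8−4)(8−6) = 3·(−1)·4·2 = −24 ≡ 9, so v_3 = 9^{−1} = 5 (mod 11).
  i = 4 (α = 4): (4−5)(4−9)(4−8)(4−6) = (−1)·(−5)·(−4)·(−2) = 40 ≡ 7, so v_4 = 7^{−1} = 8 (mod 11).
  i = 5 (α = 6): (6−5)(6−9)(6−8)(6−4) = 1·(−3)·(−2)·2 = 12 ≡ 1, so v_5 = 1^{−1} = 1 (mod 11).
  v = [10, 9, 5, 8, 1].
Step 2: syndromes of r = [4, 1, 10, 7, 6] (all sums mod 11).
  S_0 = Σ v_i r_i = 10·4 + 9·1 + 5·10 + 8·7 + 1·6 = 161 ≡ 7.
  S_1 = Σ v_i α_i r_i = 10·5·4 + 9·9·1 + 5·8·10 + 8·4·7 + 1·6·6 = 941 ≡ 6.
  α_i^2 mod 11 = [3, 4, 9, 5, 3].
  S_2 = Σ v_i α_i^2 r_i = 10·3·4 + 9·4·1 + 5·9·10 + 8·5·7 + 1·3·6 = 904 ≡ 2.
  S = (7, 6, 2) ≠ 0, so r is not a codeword (an error is present).
Step 3: locate the error. For a single error e at position i, S_ℓ = v_i·e·α_i^ℓ, so α_err = S_1/S_0.
  S_0^{−1} = 7^{−1} = 8 (mod 11), so α_err = 6·8 = 48 ≡ 4 = α_4. Error position i = 4.
  Consistency check: S_2/S_1 = 2·2 = 4 ≡ 4 = α_err ✓ (single-error assumption holds).
Step 4: error magnitude e = S_0/v_4 = S_0·∏_{j≠4}(α_4 − α_j) = 7·7 = 49 ≡ 5 (mod 11).
Step 5: correct position 4: c_4 = r_4 − e = 7 − 5 ≡ 2 (mod 11). Hence c = [4, 1, 10, 2, 6].
  Check: interpolating c through the α_i gives m(x) = 5 + 2·x (degree < 2) with m(α_i) = c_i for every i, so c is indeed a codeword.


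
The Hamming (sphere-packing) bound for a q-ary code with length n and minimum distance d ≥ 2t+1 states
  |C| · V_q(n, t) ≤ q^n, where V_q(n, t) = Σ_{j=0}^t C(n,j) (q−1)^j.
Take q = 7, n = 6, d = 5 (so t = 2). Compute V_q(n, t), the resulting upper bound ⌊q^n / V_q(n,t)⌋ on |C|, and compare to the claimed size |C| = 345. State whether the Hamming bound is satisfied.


V_q(n, t) = 577, q^n = 117649, Hamming bound = 203, |C| = 345 > bound (violated).

Step 1: Compute V_q(n, t) = Σ_{j=0}^2 C(n, j) (q−1)^j.
  j = 0: C(6,0)·(6)^0 = 1·1 = 1.
  j = 1: C(6,1)·(6)^1 = 6·6 = 36.
  j = 2: C(6,2)·(6)^2 = 15·36 = 540.
  V_q(n, t) = 1 + 36 + 540 = 577.
Step 2: q^n = 7^6 = 117649.
Step 3: Hamming bound ⌊q^n / V_q(n,t)⌋ = ⌊117649/577⌋ = 203.
Step 4: Compare |C| = 345 to 203: violated.
The claimed |C| lies above the Hamming bound, so no 7-ary code of length 6 with d ≥ 5 can have 345 codewords.


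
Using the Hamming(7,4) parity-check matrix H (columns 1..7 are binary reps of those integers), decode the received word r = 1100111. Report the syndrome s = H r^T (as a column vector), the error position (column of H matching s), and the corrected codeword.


s = (1, 1, 1)^T, error position = 7, corrected codeword c = 1100110

Compute s = H r^T mod 2 one row at a time:
  s_1 = 0 + 1 + 1 + 1 = 3 ≡ 1 (mod 2).
  s_2 = 1 + 0 + 1 + 1 = 3 ≡ 1 (mod 2).
  s_3 = 1 + 0 + 1 + 1 = 3 ≡ 1 (mod 2).
s = (1, 1, 1)^T — this equals column 7 of H (binary 111), so error is at position 7.
Correct: flip bit 7 of r = 1100111 to get c = 1100110.


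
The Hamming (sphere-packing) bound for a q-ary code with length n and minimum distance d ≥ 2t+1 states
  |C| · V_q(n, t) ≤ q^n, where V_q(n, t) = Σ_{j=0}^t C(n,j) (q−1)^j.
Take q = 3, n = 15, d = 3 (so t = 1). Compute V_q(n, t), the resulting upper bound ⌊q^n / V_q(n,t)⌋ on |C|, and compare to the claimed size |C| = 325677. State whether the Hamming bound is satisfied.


V_q(n, t) = 31, q^n = 14348907, Hamming bound = 462867, |C| = 325677 ≤ bound (satisfied).

Step 1: Compute V_q(n, t) = Σ_{j=0}^1 C(n, j) (q−1)^j.
  j = 0: C(15,0)·(2)^0 = 1·1 = 1.
  j = 1: C(15,1)·(2)^1 = 15·2 = 30.
  V_q(n, t) = 1 + 30 = 31.
Step 2: q^n = 3^15 = 14348907.
Step 3: Hamming bound ⌊q^n / V_q(n,t)⌋ = ⌊14348907/31⌋ = 462867.
Step 4: Compare |C| = 325677 to 462867: satisfied.
The claimed |C| lies below the Hamming bound.


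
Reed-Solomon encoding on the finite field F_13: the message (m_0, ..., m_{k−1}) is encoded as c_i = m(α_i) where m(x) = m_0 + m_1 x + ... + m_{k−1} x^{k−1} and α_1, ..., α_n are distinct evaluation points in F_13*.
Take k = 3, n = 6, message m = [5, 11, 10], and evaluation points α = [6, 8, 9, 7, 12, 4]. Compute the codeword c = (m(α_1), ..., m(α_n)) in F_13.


c = [2, 5, 4, 0, 4, 1]

Message polynomial: m(x) = 5 + 11·x + 10·x^2 (mod 13).
For each evaluation point α_i, compute m(α_i) mod 13:
  α_1 = 6: Horner steps 10 → 6 → 2, so m(6) = 2.
  α_2 = 8: Horner steps 10 → 0 → 5, so m(8) = 5.
  α_3 = 9: Horner steps 10 → 10 → 4, so m(9) = 4.
  α_4 = 7: Horner steps 10 → 3 → 0, so m(7) = 0.
  α_5 = 12: Horner steps 10 → 1 → 4, so m(12) = 4.
  α_6 = 4: Horner steps 10 → 12 → 1, so m(4) = 1.
Codeword c = [2, 5, 4, 0, 4, 1] ∈ F_13^6.


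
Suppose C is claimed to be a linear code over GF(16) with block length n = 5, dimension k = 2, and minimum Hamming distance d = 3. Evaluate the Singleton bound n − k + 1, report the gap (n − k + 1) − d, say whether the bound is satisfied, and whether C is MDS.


Singleton RHS = n − k + 1 = 4, slack = 1, bound satisfied, not MDS.

Singleton bound: d ≤ n − k + 1.
Here n = 5, k = 2, so n − k + 1 = 4.
Given d = 3, check d ≤ 4: YES.
Slack = (n − k + 1) − d = 1.
The code is NOT MDS (slack = 1 > 0).
Description: the claimed parameters are [5, 2, 3]_16; such a code would be non-MDS.


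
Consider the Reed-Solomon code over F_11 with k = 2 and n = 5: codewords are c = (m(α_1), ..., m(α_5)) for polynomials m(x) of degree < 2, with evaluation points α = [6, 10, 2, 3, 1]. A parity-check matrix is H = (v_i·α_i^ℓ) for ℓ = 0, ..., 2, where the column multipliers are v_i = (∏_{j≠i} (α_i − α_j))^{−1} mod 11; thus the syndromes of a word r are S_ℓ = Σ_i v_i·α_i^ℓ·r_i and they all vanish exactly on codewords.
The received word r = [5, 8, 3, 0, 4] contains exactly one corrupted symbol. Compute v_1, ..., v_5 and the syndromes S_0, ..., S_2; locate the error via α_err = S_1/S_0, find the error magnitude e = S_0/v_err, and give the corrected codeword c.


S = (1, 2, 4), error at position 3, error magnitude e = 1, c = [5, 8, 2, 0, 4].

Step 1: column multipliers v_i = (∏_{j≠i}(α_i − α_j))^{−1} mod 11.
  i = 1 (α = 6): (6−10)(6−2)(6−3)(6−1) = (−4)·4·3·5 = −240 ≡ 2, so v_1 = 2^{−1} = 6 (mod 11).
  i = 2 (α = 10): (10−6)(10−2)(10−3)(10−1) = 4·8·7·9 = 2016 ≡ 3, so v_2 = 3^{−1} = 4 (mod 11).
  i = 3 (α = 2): (2−6)(2−10)(2−3)(2−1) = (−4)·(−8)·(−1)·1 = −32 ≡ 1, so v_3 = 1^{−1} = 1 (mod 11).
  i = 4 (α = 3): (3−6)(3−10)(3−2)(3−1) = (−3)·(−7)·1·2 = 42 ≡ 9, so v_4 = 9^{−1} = 5 (mod 11).
  i = 5 (α = 1): (1−6)(1−10)(1−2)(1−3) = (−5)·(−9)·(−1)·(−2) = 90 ≡ 2, so v_5 = 2^{−1} = 6 (mod 11).
  v = [6, 4, 1, 5, 6].
Step 2: syndromes of r = [5, 8, 3, 0, 4] (all sums mod 11).
  S_0 = Σ v_i r_i = 6·5 + 4·8 + 1·3 + 5·0 + 6·4 = 89 ≡ 1.
  S_1 = Σ v_i α_i r_i = 6·6·5 + 4·10·8 + 1·2·3 + 5·3·0 + 6·1·4 = 530 ≡ 2.
  α_i^2 mod 11 = [3, 1, 4, 9, 1].
  S_2 = Σ v_i α_i^2 r_i = 6·3·5 + 4·1·8 + 1·4·3 + 5·9·0 + 6·1·4 = 158 ≡ 4.
  S = (1, 2, 4) ≠ 0, so r is not a codeword (an error is present).
Step 3: locate the error. For a single error e at position i, S_ℓ = v_i·e·α_i^ℓ, so α_err = S_1/S_0.
  S_0^{−1} = 1^{−1} = 1 (mod 11), so α_err = 2·1 = 2 ≡ 2 = α_3. Error position i = 3.
  Consistency check: S_2/S_1 = 4·6 = 24 ≡ 2 = α_err ✓ (single-error assumption holds).
Step 4: error magnitude e = S_0/v_3 = S_0·∏_{j≠3}(α_3 − α_j) = 1·1 = 1 ≡ 1 (mod 11).
Step 5: correct position 3: c_3 = r_3 − e = 3 − 1 ≡ 2 (mod 11). Hence c = [5, 8, 2, 0, 4].
  Check: interpolating c through the α_i gives m(x) = 6 + 9·x (degree < 2) with m(α_i) = c_i for every i, so c is indeed a codeword.


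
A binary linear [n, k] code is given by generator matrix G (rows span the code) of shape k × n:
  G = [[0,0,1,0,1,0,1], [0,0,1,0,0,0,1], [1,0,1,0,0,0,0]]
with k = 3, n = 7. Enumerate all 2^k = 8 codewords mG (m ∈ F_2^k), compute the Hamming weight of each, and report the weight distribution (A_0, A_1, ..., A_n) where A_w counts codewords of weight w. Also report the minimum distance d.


Weight distribution: A_0 = 1, A_1 = 1, A_2 = 3, A_3 = 3. Minimum distance d = 1.

Enumerate all 2^3 = 8 messages m ∈ F_2^3.
For each, compute codeword c = mG in F_2^7, then tally its weight.
  m = 000 → c = 0000000, weight = 0.
  m = 100 → c = 0010101, weight = 3.
  m = 010 → c = 0010001, weight = 2.
  m = 110 → c = 0000100, weight = 1.
  m = 001 → c = 1010000, weight = 2.
  m = 101 → c = 1000101, weight = 3.
  m = 011 → c = 1000001, weight = 2.
  m = 111 → c = 1010100, weight = 3.
Tally weights:
  weight 0: 1 codewords.
  weight 1: 1 codewords.
  weight 2: 3 codewords.
  weight 3: 3 codewords.
Minimum distance d = smallest w > 0 with A_w > 0 = 1.
Sanity: Σ A_w = 8 = 2^3 = 8 ✓.


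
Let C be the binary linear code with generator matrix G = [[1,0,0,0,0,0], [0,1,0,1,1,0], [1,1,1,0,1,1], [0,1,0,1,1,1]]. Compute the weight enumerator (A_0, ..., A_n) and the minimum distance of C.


Weight distribution: A_0 = 1, A_1 = 2, A_2 = 2, A_3 = 4, A_4 = 5, A_5 = 2. Minimum distance d = 1.

Enumerate all 2^4 = 16 messages m ∈ F_2^4.
For each, compute codeword c = mG in F_2^6, then tally its weight.
  m = 0000 → c = 000000, weight = 0.
  m = 1000 → c = 100000, weight = 1.
  m = 0100 → c = 010110, weight = 3.
  m = 1100 → c = 110110, weight = 4.
  m = 0010 → c = 111011, weight = 5.
  m = 1010 → c = 011011, weight = 4.
  m = 0110 → c = 101101, weight = 4.
  m = 1110 → c = 001101, weight = 3.
  m = 0001 → c = 010111, weight = 4.
  m = 1001 → c = 110111, weight = 5.
  m = 0101 → c = 000001, weight = 1.
  m = 1101 → c = 100001, weight = 2.
  m = 0011 → c = 101100, weight = 3.
  m = 1011 → c = 001100, weight = 2.
  m = 0111 → c = 111010, weight = 4.
  m = 1111 → c = 011010, weight = 3.
Tally weights:
  weight 0: 1 codewords.
  weight 1: 2 codewords.
  weight 2: 2 codewords.
  weight 3: 4 codewords.
  weight 4: 5 codewords.
  weight 5: 2 codewords.
Minimum distance d = smallest w > 0 with A_w > 0 = 1.
Sanity: Σ A_w = 16 = 2^4 = 16 ✓.


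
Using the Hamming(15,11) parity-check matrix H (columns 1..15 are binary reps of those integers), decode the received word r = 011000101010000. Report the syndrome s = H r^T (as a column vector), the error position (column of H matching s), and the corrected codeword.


s = (0, 1, 0, 0)^T, error position = 4, corrected codeword c = 011100101010000

Compute s = H r^T mod 2 one row at a time:
  s_1 = 0 + 1 + 0 + 1 + 0 + 0 + 0 + 0 = 2 ≡ 0 (mod 2).
  s_2 = 0 + 0 + 0 + 1 + 0 + 0 + 0 + 0 = 1 ≡ 1 (mod 2).
  s_3 = 1 + 1 + 0 + 1 + 0 + 1 + 0 + 0 = 4 ≡ 0 (mod 2).
  s_4 = 0 + 1 + 0 + 1 + 1 + 1 + 0 + 0 = 4 ≡ 0 (mod 2).
s = (0, 1, 0, 0)^T — this equals column 4 of H (binary 0100), so error is at position 4.
Correct: flip bit 4 of r = 011000101010000 to get c = 011100101010000.


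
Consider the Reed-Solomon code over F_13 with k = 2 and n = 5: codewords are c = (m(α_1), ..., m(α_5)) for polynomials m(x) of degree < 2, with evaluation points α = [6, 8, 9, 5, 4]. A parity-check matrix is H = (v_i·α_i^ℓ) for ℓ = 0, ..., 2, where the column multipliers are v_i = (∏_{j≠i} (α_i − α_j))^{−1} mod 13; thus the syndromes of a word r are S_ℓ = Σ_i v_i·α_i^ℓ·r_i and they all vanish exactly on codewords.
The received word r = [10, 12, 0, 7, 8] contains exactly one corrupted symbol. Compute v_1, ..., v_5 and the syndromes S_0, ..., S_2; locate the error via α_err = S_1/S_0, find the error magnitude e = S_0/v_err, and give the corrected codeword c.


S = (11, 3, 2), error at position 4, error magnitude e = 11, c = [10, 12, 0, 9, 8].

Step 1: column multipliers v_i = (∏_{j≠i}(α_i − α_j))^{−1} mod 13.
  i = 1 (α = 6): (6−8)(6−9)(6−5)(6−4) = (−2)·(−3)·1·2 = 12 ≡ 12, so v_1 = 12^{−1} = 12 (mod 13).
  i = 2 (α = 8): (8−6)(8−9)(8−5)(8−4) = 2·(−1)·3·4 = −24 ≡ 2, so v_2 = 2^{−1} = 7 (mod 13).
  i = 3 (α = 9): (9−6)(9−8)(9−5)(9−4) = 3·1·4·5 = 60 ≡ 8, so v_3 = 8^{−1} = 5 (mod 13).
  i = 4 (α = 5): (5−6)(5−8)(5−9)(5−4) = (−1)·(−3)·(−4)·1 = −12 ≡ 1, so v_4 = 1^{−1} = 1 (mod 13).
  i = 5 (α = 4): (4−6)(4−8)(4−9)(4−5) = (−2)·(−4)·(−5)·(−1) = 40 ≡ 1, so v_5 = 1^{−1} = 1 (mod 13).
  v = [12, 7, 5, 1, 1].
Step 2: syndromes of r = [10, 12, 0, 7, 8] (all sums mod 13).
  S_0 = Σ v_i r_i = 12·10 + 7·12 + 5·0 + 1·7 + 1·8 = 219 ≡ 11.
  S_1 = Σ v_i α_i r_i = 12·6·10 + 7·8·12 + 5·9·0 + 1·5·7 + 1·4·8 = 1459 ≡ 3.
  α_i^2 mod 13 = [10, 12, 3, 12, 3].
  S_2 = Σ v_i α_i^2 r_i = 12·10·10 + 7·12·12 + 5·3·0 + 1·12·7 + 1·3·8 = 2316 ≡ 2.
  S = (11, 3, 2) ≠ 0, so r is not a codeword (an error is present).
Step 3: locate the error. For a single error e at position i, S_ℓ = v_i·e·α_i^ℓ, so α_err = S_1/S_0.
  S_0^{−1} = 11^{−1} = 6 (mod 13), so α_err = 3·6 = 18 ≡ 5 = α_4. Error position i = 4.
  Consistency check: S_2/S_1 = 2·9 = 18 ≡ 5 = α_err ✓ (single-error assumption holds).
Step 4: error magnitude e = S_0/v_4 = S_0·∏_{j≠4}(α_4 − α_j) = 11·1 = 11 ≡ 11 (mod 13).
Step 5: correct position 4: c_4 = r_4 − e = 7 − 11 ≡ 9 (mod 13). Hence c = [10, 12, 0, 9, 8].
  Check: interpolating c through the α_i gives m(x) = 4 + 1·x (degree < 2) with m(α_i) = c_i for every i, so c is indeed a codeword.


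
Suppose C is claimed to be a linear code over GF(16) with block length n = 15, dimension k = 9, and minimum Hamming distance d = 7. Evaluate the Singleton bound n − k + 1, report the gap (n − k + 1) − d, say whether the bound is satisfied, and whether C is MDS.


Singleton RHS = n − k + 1 = 7, slack = 0, bound satisfied, MDS.

Singleton bound: d ≤ n − k + 1.
Here n = 15, k = 9, so n − k + 1 = 7.
Given d = 7, check d ≤ 7: YES.
Slack = (n − k + 1) − d = 0.
The code is MDS (slack = 0).
Description: the claimed parameters are [15, 9, 7]_16; such a code would be MDS (meets Singleton bound).


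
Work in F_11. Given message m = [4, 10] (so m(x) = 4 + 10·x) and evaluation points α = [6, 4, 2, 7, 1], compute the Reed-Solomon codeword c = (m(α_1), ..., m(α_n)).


c = [9, 0, 2, 8, 3]

Message polynomial: m(x) = 4 + 10·x (mod 11).
For each evaluation point α_i, compute m(α_i) mod 11:
  α_1 = 6: Horner steps 10 → 9, so m(6) = 9.
  α_2 = 4: Horner steps 10 → 0, so m(4) = 0.
  α_3 = 2: Horner steps 10 → 2, so m(2) = 2.
  α_4 = 7: Horner steps 10 → 8, so m(7) = 8.
  α_5 = 1: Horner steps 10 → 3, so m(1) = 3.
Codeword c = [9, 0, 2, 8, 3] ∈ F_11^5.


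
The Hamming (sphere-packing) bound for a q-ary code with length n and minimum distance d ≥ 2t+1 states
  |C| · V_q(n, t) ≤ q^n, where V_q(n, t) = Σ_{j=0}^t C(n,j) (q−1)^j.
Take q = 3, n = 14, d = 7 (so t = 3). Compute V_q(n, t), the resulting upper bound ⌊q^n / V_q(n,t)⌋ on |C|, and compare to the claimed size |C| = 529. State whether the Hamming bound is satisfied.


V_q(n, t) = 3305, q^n = 4782969, Hamming bound = 1447, |C| = 529 ≤ bound (satisfied).

Step 1: Compute V_q(n, t) = Σ_{j=0}^3 C(n, j) (q−1)^j.
  j = 0: C(14,0)·(2)^0 = 1·1 = 1.
  j = 1: C(14,1)·(2)^1 = 14·2 = 28.
  j = 2: C(14,2)·(2)^2 = 91·4 = 364.
  j = 3: C(14,3)·(2)^3 = 364·8 = 2912.
  V_q(n, t) = 1 + 28 + 364 + 2912 = 3305.
Step 2: q^n = 3^14 = 4782969.
Step 3: Hamming bound ⌊q^n / V_q(n,t)⌋ = ⌊4782969/3305⌋ = 1447.
Step 4: Compare |C| = 529 to 1447: satisfied.
The claimed |C| lies below the Hamming bound.


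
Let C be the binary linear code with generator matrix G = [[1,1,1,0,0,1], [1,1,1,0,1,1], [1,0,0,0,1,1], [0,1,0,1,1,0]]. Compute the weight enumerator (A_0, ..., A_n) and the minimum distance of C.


Weight distribution: A_0 = 1, A_1 = 1, A_2 = 4, A_3 = 4, A_4 = 3, A_5 = 3. Minimum distance d = 1.

Enumerate all 2^4 = 16 messages m ∈ F_2^4.
For each, compute codeword c = mG in F_2^6, then tally its weight.
  m = 0000 → c = 000000, weight = 0.
  m = 1000 → c = 111001, weight = 4.
  m = 0100 → c = 111011, weight = 5.
  m = 1100 → c = 000010, weight = 1.
  m = 0010 → c = 100011, weight = 3.
  m = 1010 → c = 011010, weight = 3.
  m = 0110 → c = 011000, weight = 2.
  m = 1110 → c = 100001, weight = 2.
  m = 0001 → c = 010110, weight = 3.
  m = 1001 → c = 101111, weight = 5.
  m = 0101 → c = 101101, weight = 4.
  m = 1101 → c = 010100, weight = 2.
  m = 0011 → c = 110101, weight = 4.
  m = 1011 → c = 001100, weight = 2.
  m = 0111 → c = 001110, weight = 3.
  m = 1111 → c = 110111, weight = 5.
Tally weights:
  weight 0: 1 codewords.
  weight 1: 1 codewords.
  weight 2: 4 codewords.
  weight 3: 4 codewords.
  weight 4: 3 codewords.
  weight 5: 3 codewords.
Minimum distance d = smallest w > 0 with A_w > 0 = 1.
Sanity: Σ A_w = 16 = 2^4 = 16 ✓.


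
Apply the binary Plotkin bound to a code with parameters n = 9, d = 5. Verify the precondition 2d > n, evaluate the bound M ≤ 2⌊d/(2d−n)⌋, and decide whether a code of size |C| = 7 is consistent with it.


Plotkin bound M ≤ 10; given |C| = 7 ≤ bound (satisfied).

Check applicability: 2d = 10, n = 9.
2d − n = 1 > 0, so Plotkin applies.
Compute d/(2d−n) = 5/1 ≈ 5.0000.
⌊d/(2d−n)⌋ = 5.
Plotkin bound: M ≤ 2·5 = 10.
Given |C| = 7, check: satisfied.
This |C| is below the Plotkin bound.


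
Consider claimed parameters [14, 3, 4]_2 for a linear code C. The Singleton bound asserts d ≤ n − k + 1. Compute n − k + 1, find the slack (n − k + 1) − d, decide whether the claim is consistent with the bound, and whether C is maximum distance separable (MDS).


Singleton RHS = n − k + 1 = 12, slack = 8, bound satisfied, not MDS.

Singleton bound: d ≤ n − k + 1.
Here n = 14, k = 3, so n − k + 1 = 12.
Given d = 4, check d ≤ 12: YES.
Slack = (n − k + 1) − d = 8.
The code is NOT MDS (slack = 8 > 0).
Description: the claimed parameters are [14, 3, 4]_2; such a code would be non-MDS.


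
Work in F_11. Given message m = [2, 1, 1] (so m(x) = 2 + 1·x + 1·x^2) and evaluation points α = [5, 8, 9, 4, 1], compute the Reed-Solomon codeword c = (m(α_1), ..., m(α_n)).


c = [10, 8, 4, 0, 4]

Message polynomial: m(x) = 2 + 1·x + 1·x^2 (mod 11).
For each evaluation point α_i, compute m(α_i) mod 11:
  α_1 = 5: Horner steps 1 → 6 → 10, so m(5) = 10.
  α_2 = 8: Horner steps 1 → 9 → 8, so m(8) = 8.
  α_3 = 9: Horner steps 1 → 10 → 4, so m(9) = 4.
  α_4 = 4: Horner steps 1 → 5 → 0, so m(4) = 0.
  α_5 = 1: Horner steps 1 → 2 → 4, so m(1) = 4.
Codeword c = [10, 8, 4, 0, 4] ∈ F_11^5.


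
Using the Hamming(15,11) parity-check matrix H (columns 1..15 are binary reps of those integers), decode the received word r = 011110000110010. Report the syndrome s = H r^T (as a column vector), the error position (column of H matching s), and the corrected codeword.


s = (1, 1, 1, 1)^T, error position = 15, corrected codeword c = 011110000110011

Compute s = H r^T mod 2 one row at a time:
  s_1 = 0 + 0 + 1 + 1 + 0 + 0 + 1 + 0 = 3 ≡ 1 (mod 2).
  s_2 = 1 + 1 + 0 + 0 + 0 + 0 + 1 + 0 = 3 ≡ 1 (mod 2).
  s_3 = 1 + 1 + 0 + 0 + 1 + 1 + 1 + 0 = 5 ≡ 1 (mod 2).
  s_4 = 0 + 1 + 1 + 0 + 0 + 1 + 0 + 0 = 3 ≡ 1 (mod 2).
s = (1, 1, 1, 1)^T — this equals column 15 of H (binary 1111), so error is at position 15.
Correct: flip bit 15 of r = 011110000110010 to get c = 011110000110011.


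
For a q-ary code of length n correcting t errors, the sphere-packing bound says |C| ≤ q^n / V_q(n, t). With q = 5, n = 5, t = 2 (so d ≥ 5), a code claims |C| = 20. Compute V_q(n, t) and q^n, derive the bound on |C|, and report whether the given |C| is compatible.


V_q(n, t) = 181, q^n = 3125, Hamming bound = 17, |C| = 20 > bound (violated).

Step 1: Compute V_q(n, t) = Σ_{j=0}^2 C(n, j) (q−1)^j.
  j = 0: C(5,0)·(4)^0 = 1·1 = 1.
  j = 1: C(5,1)·(4)^1 = 5·4 = 20.
  j = 2: C(5,2)·(4)^2 = 10·16 = 160.
  V_q(n, t) = 1 + 20 + 160 = 181.
Step 2: q^n = 5^5 = 3125.
Step 3: Hamming bound ⌊q^n / V_q(n,t)⌋ = ⌊3125/181⌋ = 17.
Step 4: Compare |C| = 20 to 17: violated.
The claimed |C| lies above the Hamming bound, so no 5-ary code of length 5 with d ≥ 5 can have 20 codewords.


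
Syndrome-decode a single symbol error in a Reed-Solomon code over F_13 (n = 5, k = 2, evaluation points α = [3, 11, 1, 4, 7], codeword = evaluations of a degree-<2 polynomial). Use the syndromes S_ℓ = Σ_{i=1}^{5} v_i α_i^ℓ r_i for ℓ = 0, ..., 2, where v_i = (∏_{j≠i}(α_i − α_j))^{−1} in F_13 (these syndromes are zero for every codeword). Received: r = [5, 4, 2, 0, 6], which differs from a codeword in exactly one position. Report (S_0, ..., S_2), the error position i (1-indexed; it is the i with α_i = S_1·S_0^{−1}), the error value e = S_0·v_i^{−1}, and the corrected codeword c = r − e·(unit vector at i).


S = (9, 11, 12), error at position 5, error magnitude e = 8, c = [5, 4, 2, 0, 11].

Step 1: column multipliers v_i = (∏_{j≠i}(α_i − α_j))^{−1} mod 13.
  i = 1 (α = 3): (3−11)(3−1)(3−4)(3−7) = (−8)·2·(−1)·(−4) = −64 ≡ 1, so v_1 = 1^{−1} = 1 (mod 13).
  i = 2 (α = 11): (11−3)(11−1)(11−4)(11−7) = 8·10·7·4 = 2240 ≡ 4, so v_2 = 4^{−1} = 10 (mod 13).
  i = 3 (α = 1): (1−3)(1−11)(1−4)(1−7) = (−2)·(−10)·(−3)·(−6) = 360 ≡ 9, so v_3 = 9^{−1} = 3 (mod 13).
  i = 4 (α = 4): (4−3)(4−11)(4−1)(4−7) = 1·(−7)·3·(−3) = 63 ≡ 11, so v_4 = 11^{−1} = 6 (mod 13).
  i = 5 (α = 7): (7−3)(7−11)(7−1)(7−4) = 4·(−4)·6·3 = −288 ≡ 11, so v_5 = 11^{−1} = 6 (mod 13).
  v = [1, 10, 3, 6, 6].
Step 2: syndromes of r = [5, 4, 2, 0, 6] (all sums mod 13).
  S_0 = Σ v_i r_i = 1·5 + 10·4 + 3·2 + 6·0 + 6·6 = 87 ≡ 9.
  S_1 = Σ v_i α_i r_i = 1·3·5 + 10·11·4 + 3·1·2 + 6·4·0 + 6·7·6 = 713 ≡ 11.
  α_i^2 mod 13 = [9, 4, 1, 3, 10].
  S_2 = Σ v_i α_i^2 r_i = 1·9·5 + 10·4·4 + 3·1·2 + 6·3·0 + 6·10·6 = 571 ≡ 12.
  S = (9, 11, 12) ≠ 0, so r is not a codeword (an error is present).
Step 3: locate the error. For a single error e at position i, S_ℓ = v_i·e·α_i^ℓ, so α_err = S_1/S_0.
  S_0^{−1} = 9^{−1} = 3 (mod 13), so α_err = 11·3 = 33 ≡ 7 = α_5. Error position i = 5.
  Consistency check: S_2/S_1 = 12·6 = 72 ≡ 7 = α_err ✓ (single-error assumption holds).
Step 4: error magnitude e = S_0/v_5 = S_0·∏_{j≠5}(α_5 − α_j) = 9·11 = 99 ≡ 8 (mod 13).
Step 5: correct position 5: c_5 = r_5 − e = 6 − 8 ≡ 11 (mod 13). Hence c = [5, 4, 2, 0, 11].
  Check: interpolating c through the α_i gives m(x) = 7 + 8·x (degree < 2) with m(α_i) = c_i for every i, so c is indeed a codeword.


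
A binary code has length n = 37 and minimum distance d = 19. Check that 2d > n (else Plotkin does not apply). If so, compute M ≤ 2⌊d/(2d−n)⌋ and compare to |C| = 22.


Plotkin bound M ≤ 38; given |C| = 22 ≤ bound (satisfied).

Check applicability: 2d = 38, n = 37.
2d − n = 1 > 0, so Plotkin applies.
Compute d/(2d−n) = 19/1 ≈ 19.0000.
⌊d/(2d−n)⌋ = 19.
Plotkin bound: M ≤ 2·19 = 38.
Given |C| = 22, check: satisfied.
This |C| is below the Plotkin bound.


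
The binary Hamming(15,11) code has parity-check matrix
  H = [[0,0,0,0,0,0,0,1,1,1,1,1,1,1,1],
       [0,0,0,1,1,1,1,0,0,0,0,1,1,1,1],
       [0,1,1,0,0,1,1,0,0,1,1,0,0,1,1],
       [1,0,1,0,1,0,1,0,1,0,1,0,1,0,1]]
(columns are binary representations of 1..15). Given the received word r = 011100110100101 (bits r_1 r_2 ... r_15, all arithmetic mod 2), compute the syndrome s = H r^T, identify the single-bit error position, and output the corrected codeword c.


s = (0, 0, 1, 0)^T, error position = 2, corrected codeword c = 001100110100101

Compute s = H r^T mod 2 one row at a time:
  s_1 = 1 + 0 + 1 + 0 + 0 + 1 + 0 + 1 = 4 ≡ 0 (mod 2).
  s_2 = 1 + 0 + 0 + 1 + 0 + 1 + 0 + 1 = 4 ≡ 0 (mod 2).
  s_3 = 1 + 1 + 0 + 1 + 1 + 0 + 0 + 1 = 5 ≡ 1 (mod 2).
  s_4 = 0 + 1 + 0 + 1 + 0 + 0 + 1 + 1 = 4 ≡ 0 (mod 2).
s = (0, 0, 1, 0)^T — this equals column 2 of H (binary 0010), so error is at position 2.
Correct: flip bit 2 of r = 011100110100101 to get c = 001100110100101.


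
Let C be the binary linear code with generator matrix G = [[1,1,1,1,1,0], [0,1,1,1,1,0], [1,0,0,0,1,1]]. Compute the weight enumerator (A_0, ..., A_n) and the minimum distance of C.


Weight distribution: A_0 = 1, A_1 = 1, A_2 = 1, A_3 = 1, A_4 = 2, A_5 = 2. Minimum distance d = 1.

Enumerate all 2^3 = 8 messages m ∈ F_2^3.
For each, compute codeword c = mG in F_2^6, then tally its weight.
  m = 000 → c = 000000, weight = 0.
  m = 100 → c = 111110, weight = 5.
  m = 010 → c = 011110, weight = 4.
  m = 110 → c = 100000, weight = 1.
  m = 001 → c = 100011, weight = 3.
  m = 101 → c = 011101, weight = 4.
  m = 011 → c = 111101, weight = 5.
  m = 111 → c = 000011, weight = 2.
Tally weights:
  weight 0: 1 codewords.
  weight 1: 1 codewords.
  weight 2: 1 codewords.
  weight 3: 1 codewords.
  weight 4: 2 codewords.
  weight 5: 2 codewords.
Minimum distance d = smallest w > 0 with A_w > 0 = 1.
Sanity: Σ A_w = 8 = 2^3 = 8 ✓.


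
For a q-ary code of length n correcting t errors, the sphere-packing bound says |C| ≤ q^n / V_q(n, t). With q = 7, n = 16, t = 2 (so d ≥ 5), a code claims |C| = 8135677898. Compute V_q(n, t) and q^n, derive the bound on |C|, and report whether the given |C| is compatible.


V_q(n, t) = 4417, q^n = 33232930569601, Hamming bound = 7523869270, |C| = 8135677898 > bound (violated).

Step 1: Compute V_q(n, t) = Σ_{j=0}^2 C(n, j) (q−1)^j.
  j = 0: C(16,0)·(6)^0 = 1·1 = 1.
  j = 1: C(16,1)·(6)^1 = 16·6 = 96.
  j = 2: C(16,2)·(6)^2 = 120·36 = 4320.
  V_q(n, t) = 1 + 96 + 4320 = 4417.
Step 2: q^n = 7^16 = 33232930569601.
Step 3: Hamming bound ⌊q^n / V_q(n,t)⌋ = ⌊33232930569601/4417⌋ = 7523869270.
Step 4: Compare |C| = 8135677898 to 7523869270: violated.
The claimed |C| lies above the Hamming bound, so no 7-ary code of length 16 with d ≥ 5 can have 8135677898 codewords.


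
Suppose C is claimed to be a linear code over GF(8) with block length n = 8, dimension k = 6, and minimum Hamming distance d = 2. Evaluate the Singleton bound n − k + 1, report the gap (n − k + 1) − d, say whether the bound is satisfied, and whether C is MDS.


Singleton RHS = n − k + 1 = 3, slack = 1, bound satisfied, not MDS.

Singleton bound: d ≤ n − k + 1.
Here n = 8, k = 6, so n − k + 1 = 3.
Given d = 2, check d ≤ 3: YES.
Slack = (n − k + 1) − d = 1.
The code is NOT MDS (slack = 1 > 0).
Description: the claimed parameters are [8, 6, 2]_8; such a code would be non-MDS.


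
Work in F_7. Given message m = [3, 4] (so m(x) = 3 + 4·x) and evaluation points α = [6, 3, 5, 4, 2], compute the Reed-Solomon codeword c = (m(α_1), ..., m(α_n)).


c = [6, 1, 2, 5, 4]

Message polynomial: m(x) = 3 + 4·x (mod 7).
For each evaluation point α_i, compute m(α_i) mod 7:
  α_1 = 6: Horner steps 4 → 6, so m(6) = 6.
  α_2 = 3: Horner steps 4 → 1, so m(3) = 1.
  α_3 = 5: Horner steps 4 → 2, so m(5) = 2.
  α_4 = 4: Horner steps 4 → 5, so m(4) = 5.
  α_5 = 2: Horner steps 4 → 4, so m(2) = 4.
Codeword c = [6, 1, 2, 5, 4] ∈ F_7^5.


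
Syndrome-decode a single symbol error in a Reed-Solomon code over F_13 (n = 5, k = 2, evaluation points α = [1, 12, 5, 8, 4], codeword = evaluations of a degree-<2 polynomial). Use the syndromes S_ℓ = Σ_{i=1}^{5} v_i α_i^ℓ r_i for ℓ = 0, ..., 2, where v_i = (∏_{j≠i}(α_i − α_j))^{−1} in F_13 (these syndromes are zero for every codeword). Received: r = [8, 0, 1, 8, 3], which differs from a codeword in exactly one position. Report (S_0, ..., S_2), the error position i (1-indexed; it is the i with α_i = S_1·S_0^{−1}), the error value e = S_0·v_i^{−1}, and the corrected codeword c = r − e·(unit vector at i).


S = (12, 12, 12), error at position 1, error magnitude e = 12, c = [9, 0, 1, 8, 3].

Step 1: column multipliers v_i = (∏_{j≠i}(α_i − α_j))^{−1} mod 13.
  i = 1 (α = 1): (1−12)(1−5)(1−8)(1−4) = (−11)·(−4)·(−7)·(−3) = 924 ≡ 1, so v_1 = 1^{−1} = 1 (mod 13).
  i = 2 (α = 12): (12−1)(12−5)(12−8)(12−4) = 11·7·4·8 = 2464 ≡ 7, so v_2 = 7^{−1} = 2 (mod 13).
  i = 3 (α = 5): (5−1)(5−12)(5−8)(5−4) = 4·(−7)·(−3)·1 = 84 ≡ 6, so v_3 = 6^{−1} = 11 (mod 13).
  i = 4 (α = 8): (8−1)(8−12)(8−5)(8−4) = 7·(−4)·3·4 = −336 ≡ 2, so v_4 = 2^{−1} = 7 (mod 13).
  i = 5 (α = 4): (4−1)(4−12)(4−5)(4−8) = 3·(−8)·(−1)·(−4) = −96 ≡ 8, so v_5 = 8^{−1} = 5 (mod 13).
  v = [1, 2, 11, 7, 5].
Step 2: syndromes of r = [8, 0, 1, 8, 3] (all sums mod 13).
  S_0 = Σ v_i r_i = 1·8 + 2·0 + 11·1 + 7·8 + 5·3 = 90 ≡ 12.
  S_1 = Σ v_i α_i r_i = 1·1·8 + 2·12·0 + 11·5·1 + 7·8·8 + 5·4·3 = 571 ≡ 12.
  α_i^2 mod 13 = [1, 1, 12, 12, 3].
  S_2 = Σ v_i α_i^2 r_i = 1·1·8 + 2·1·0 + 11·12·1 + 7·12·8 + 5·3·3 = 857 ≡ 12.
  S = (12, 12, 12) ≠ 0, so r is not a codeword (an error is present).
Step 3: locate the error. For a single error e at position i, S_ℓ = v_i·e·α_i^ℓ, so α_err = S_1/S_0.
  S_0^{−1} = 12^{−1} = 12 (mod 13), so α_err = 12·12 = 144 ≡ 1 = α_1. Error position i = 1.
  Consistency check: S_2/S_1 = 12·12 = 144 ≡ 1 = α_err ✓ (single-error assumption holds).
Step 4: error magnitude e = S_0/v_1 = S_0·∏_{j≠1}(α_1 − α_j) = 12·1 = 12 ≡ 12 (mod 13).
Step 5: correct position 1: c_1 = r_1 − e = 8 − 12 ≡ 9 (mod 13). Hence c = [9, 0, 1, 8, 3].
  Check: interpolating c through the α_i gives m(x) = 11 + 11·x (degree < 2) with m(α_i) = c_i for every i, so c is indeed a codeword.


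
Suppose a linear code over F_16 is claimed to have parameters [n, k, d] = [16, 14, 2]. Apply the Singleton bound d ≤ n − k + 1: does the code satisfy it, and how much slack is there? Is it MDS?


Singleton RHS = n − k + 1 = 3, slack = 1, bound satisfied, not MDS.

Singleton bound: d ≤ n − k + 1.
Here n = 16, k = 14, so n − k + 1 = 3.
Given d = 2, check d ≤ 3: YES.
Slack = (n − k + 1) − d = 1.
The code is NOT MDS (slack = 1 > 0).
Description: the claimed parameters are [16, 14, 2]_16; such a code would be non-MDS.


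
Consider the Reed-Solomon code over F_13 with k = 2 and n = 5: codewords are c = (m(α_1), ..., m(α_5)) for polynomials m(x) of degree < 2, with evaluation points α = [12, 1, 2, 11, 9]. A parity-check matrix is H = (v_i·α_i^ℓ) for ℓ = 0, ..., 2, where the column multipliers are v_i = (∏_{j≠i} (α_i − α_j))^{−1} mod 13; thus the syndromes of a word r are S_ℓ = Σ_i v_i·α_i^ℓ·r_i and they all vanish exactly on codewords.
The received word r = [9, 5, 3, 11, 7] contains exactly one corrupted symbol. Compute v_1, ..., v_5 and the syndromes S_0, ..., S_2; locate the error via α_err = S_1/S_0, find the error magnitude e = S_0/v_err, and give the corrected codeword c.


S = (4, 10, 12), error at position 5, error magnitude e = 5, c = [9, 5, 3, 11, 2].

Step 1: column multipliers v_i = (∏_{j≠i}(α_i − α_j))^{−1} mod 13.
  i = 1 (α = 12): (12−1)(12−2)(12−11)(12−9) = 11·10·1·3 = 330 ≡ 5, so v_1 = 5^{−1} = 8 (mod 13).
  i = 2 (α = 1): (1−12)(1−2)(1−11)(1−9) = (−11)·(−1)·(−10)·(−8) = 880 ≡ 9, so v_2 = 9^{−1} = 3 (mod 13).
  i = 3 (α = 2): (2−12)(2−1)(2−11)(2−9) = (−10)·1·(−9)·(−7) = −630 ≡ 7, so v_3 = 7^{−1} = 2 (mod 13).
  i = 4 (α = 11): (11−12)(11−1)(11−2)(11−9) = (−1)·10·9·2 = −180 ≡ 2, so v_4 = 2^{−1} = 7 (mod 13).
  i = 5 (α = 9): (9−12)(9−1)(9−2)(9−11) = (−3)·8·7·(−2) = 336 ≡ 11, so v_5 = 11^{−1} = 6 (mod 13).
  v = [8, 3, 2, 7, 6].
Step 2: syndromes of r = [9, 5, 3, 11, 7] (all sums mod 13).
  S_0 = Σ v_i r_i = 8·9 + 3·5 + 2·3 + 7·11 + 6·7 = 212 ≡ 4.
  S_1 = Σ v_i α_i r_i = 8·12·9 + 3·1·5 + 2·2·3 + 7·11·11 + 6·9·7 = 2116 ≡ 10.
  α_i^2 mod 13 = [1, 1, 4, 4, 3].
  S_2 = Σ v_i α_i^2 r_i = 8·1·9 + 3·1·5 + 2·4·3 + 7·4·11 + 6·3·7 = 545 ≡ 12.
  S = (4, 10, 12) ≠ 0, so r is not a codeword (an error is present).
Step 3: locate the error. For a single error e at position i, S_ℓ = v_i·e·α_i^ℓ, so α_err = S_1/S_0.
  S_0^{−1} = 4^{−1} = 10 (mod 13), so α_err = 10·10 = 100 ≡ 9 = α_5. Error position i = 5.
  Consistency check: S_2/S_1 = 12·4 = 48 ≡ 9 = α_err ✓ (single-error assumption holds).
Step 4: error magnitude e = S_0/v_5 = S_0·∏_{j≠5}(α_5 − α_j) = 4·11 = 44 ≡ 5 (mod 13).
Step 5: correct position 5: c_5 = r_5 − e = 7 − 5 ≡ 2 (mod 13). Hence c = [9, 5, 3, 11, 2].
  Check: interpolating c through the α_i gives m(x) = 7 + 11·x (degree < 2) with m(α_i) = c_i for every i, so c is indeed a codeword.
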